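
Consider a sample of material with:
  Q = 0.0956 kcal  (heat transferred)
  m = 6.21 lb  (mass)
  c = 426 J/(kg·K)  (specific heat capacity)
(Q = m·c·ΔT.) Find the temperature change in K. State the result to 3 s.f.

0.333 K

Rearranging: ΔT = Q/(m·c).
Q = 0.0956 kcal = 400.0 J; m = 6.21 lb = 2.817 kg; c = 426 J/(kg·K).
ΔT = 0.3333 K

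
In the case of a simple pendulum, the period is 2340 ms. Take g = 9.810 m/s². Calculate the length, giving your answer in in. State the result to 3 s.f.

Rearranging: L = g·(T/2π)².
T = 2340 ms = 2.340 s; g = 9.810 m/s².
L = 1.361 m
1.361 m × (1 in / 0.02540 m) = 53.57 in

53.6 in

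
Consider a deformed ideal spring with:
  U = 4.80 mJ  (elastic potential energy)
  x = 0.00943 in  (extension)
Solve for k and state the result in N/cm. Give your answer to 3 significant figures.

Solving U = ½k·x² for k: k = 2U/x².
U = 4.80 mJ = 0.004800 J; x = 0.00943 in = 2.395×10^-4 m.
k = 1.673×10^5 N/m
1.673×10^5 N/m × (1 N/cm / 100.0 N/m) = 1673 N/cm

1670 N/cm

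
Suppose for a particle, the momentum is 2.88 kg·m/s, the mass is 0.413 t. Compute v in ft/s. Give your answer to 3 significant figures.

0.0229 ft/s

Rearranging: v = p/m.
p = 2.88 kg·m/s; m = 0.413 t = 413.0 kg.
v = 0.006973 m/s
0.006973 m/s × (1 ft/s / 0.3048 m/s) = 0.02288 ft/s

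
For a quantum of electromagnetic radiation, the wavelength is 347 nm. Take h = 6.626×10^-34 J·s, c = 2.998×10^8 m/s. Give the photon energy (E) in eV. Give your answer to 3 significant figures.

3.57 eV

E is given directly by: E = hc/λ.
λ = 347 nm = 3.470×10^-7 m; h = 6.626×10^-34 J·s; c = 2.998×10^8 m/s.
E = 5.725×10^-19 J
5.725×10^-19 J × (1 eV / 1.602×10^-19 J) = 3.573 eV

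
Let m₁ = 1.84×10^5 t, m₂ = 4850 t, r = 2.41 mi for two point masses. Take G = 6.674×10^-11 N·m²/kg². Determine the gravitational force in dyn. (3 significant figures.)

396 dyn

Directly: F = Gm₁m₂/r².
m₁ = 1.84×10^5 t = 1.840×10^8 kg; m₂ = 4850 t = 4.850×10^6 kg; r = 2.41 mi = 3879 m; G = 6.674×10^-11 N·m²/kg².
F = 0.003959 N
0.003959 N × (1 dyn / 1.000×10^-5 N) = 395.9 dyn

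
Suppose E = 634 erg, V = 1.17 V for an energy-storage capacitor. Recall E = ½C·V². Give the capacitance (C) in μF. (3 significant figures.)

Rearranging E = ½C·V² for C: C = 2E/V².
E = 634 erg = 6.340×10^-5 J; V = 1.17 V.
C = 9.263×10^-5 F
9.263×10^-5 F × (1 μF / 1.000×10^-6 F) = 92.63 μF

92.6 μF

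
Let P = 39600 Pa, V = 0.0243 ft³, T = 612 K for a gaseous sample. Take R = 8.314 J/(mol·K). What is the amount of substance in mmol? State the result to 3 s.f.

Solving PV = nRT for n: n = PV/(RT).
P = 39600 Pa; V = 0.0243 ft³ = 6.881×10^-4 m³; T = 612 K; R = 8.314 J/(mol·K).
n = 0.005355 mol
0.005355 mol × (1 mmol / 0.001000 mol) = 5.355 mmol

5.36 mmol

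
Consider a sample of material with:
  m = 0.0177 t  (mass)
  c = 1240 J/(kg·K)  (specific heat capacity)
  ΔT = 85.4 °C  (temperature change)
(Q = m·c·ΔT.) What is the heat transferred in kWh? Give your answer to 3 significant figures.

0.521 kWh

Q is given directly by: Q = mcΔT.
m = 0.0177 t = 17.70 kg; c = 1240 J/(kg·K); ΔT = 85.4 °C = 85.40 K.
Q = 1.874×10^6 J  (the unit combination reduces to kg·m²/s² = J)
1.874×10^6 J × (1 kWh / 3.600×10^6 J) = 0.5207 kWh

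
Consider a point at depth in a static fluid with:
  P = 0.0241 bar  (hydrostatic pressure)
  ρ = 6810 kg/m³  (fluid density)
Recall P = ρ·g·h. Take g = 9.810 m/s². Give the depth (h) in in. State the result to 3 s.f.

Rearranging: h = P/(ρ·g).
P = 0.0241 bar = 2410 Pa; ρ = 6810 kg/m³; g = 9.810 m/s².
h = 0.03607 m
0.03607 m × (1 in / 0.02540 m) = 1.420 in

1.42 in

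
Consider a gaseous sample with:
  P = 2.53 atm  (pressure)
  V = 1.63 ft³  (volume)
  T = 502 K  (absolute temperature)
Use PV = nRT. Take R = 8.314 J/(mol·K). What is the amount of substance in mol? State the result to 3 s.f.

Rearranging PV = nRT for n: n = PV/(RT).
P = 2.53 atm = 2.564×10^5 Pa; V = 1.63 ft³ = 0.04616 m³; T = 502 K; R = 8.314 J/(mol·K).
n = 2.835 mol

2.84 mol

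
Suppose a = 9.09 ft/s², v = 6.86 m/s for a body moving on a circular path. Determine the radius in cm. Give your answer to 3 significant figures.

1700 cm

Rearranging a = v²/r for r: r = v²/a.
a = 9.09 ft/s² = 2.771 m/s²; v = 6.86 m/s.
r = 16.99 m
16.99 m × (1 cm / 0.01000 m) = 1699 cm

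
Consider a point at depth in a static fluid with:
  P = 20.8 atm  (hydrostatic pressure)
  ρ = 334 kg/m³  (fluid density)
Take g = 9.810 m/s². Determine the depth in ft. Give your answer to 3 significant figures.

2110 ft

Rearranging: h = P/(ρ·g).
P = 20.8 atm = 2.108×10^6 Pa; ρ = 334 kg/m³; g = 9.810 m/s².
h = 643.2 m
643.2 m × (1 ft / 0.3048 m) = 2110 ft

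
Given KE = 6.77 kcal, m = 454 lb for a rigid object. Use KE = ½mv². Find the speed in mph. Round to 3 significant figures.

Rearranging KE = ½mv² for v: v = √(2·KE/m).
KE = 6.77 kcal = 28326 J; m = 454 lb = 205.9 kg.
v = 16.59 m/s
16.59 m/s × (1 mph / 0.4470 m/s) = 37.10 mph

37.1 mph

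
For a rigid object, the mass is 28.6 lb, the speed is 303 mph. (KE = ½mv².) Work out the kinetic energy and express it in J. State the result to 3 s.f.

1.19×10^5 J

KE is given directly by: KE = ½mv².
m = 28.6 lb = 12.97 kg; v = 303 mph = 135.5 m/s.
KE = 1.190×10^5 J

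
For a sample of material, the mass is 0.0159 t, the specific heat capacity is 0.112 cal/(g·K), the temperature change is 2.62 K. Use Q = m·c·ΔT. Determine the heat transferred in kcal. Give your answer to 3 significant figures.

Q is given directly by: Q = mcΔT.
m = 0.0159 t = 15.90 kg; c = 0.112 cal/(g·K) = 468.6 J/(kg·K); ΔT = 2.62 K.
Q = 19521 J
19521 J × (1 kcal / 4184 J) = 4.666 kcal

4.67 kcal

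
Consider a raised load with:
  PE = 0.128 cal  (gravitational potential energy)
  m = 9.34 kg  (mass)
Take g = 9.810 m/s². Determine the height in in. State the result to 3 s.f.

0.230 in

Solving PE = m·g·h for h: h = PE/(m·g).
PE = 0.128 cal = 0.5356 J; m = 9.34 kg; g = 9.810 m/s².
h = 0.005845 m
0.005845 m × (1 in / 0.02540 m) = 0.2301 in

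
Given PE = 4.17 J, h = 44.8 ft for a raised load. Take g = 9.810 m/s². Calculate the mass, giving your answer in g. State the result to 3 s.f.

31.1 g

Solving PE = m·g·h for m: m = PE/(g·h).
PE = 4.17 J; h = 44.8 ft = 13.66 m; g = 9.810 m/s².
m = 0.03113 kg
0.03113 kg × (1 g / 0.001000 kg) = 31.13 g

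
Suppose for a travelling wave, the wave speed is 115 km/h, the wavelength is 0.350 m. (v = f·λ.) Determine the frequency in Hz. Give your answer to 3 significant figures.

Rearranging v = f·λ for f: f = v/λ.
v = 115 km/h = 31.94 m/s; λ = 0.350 m.
f = 91.27 Hz

91.3 Hz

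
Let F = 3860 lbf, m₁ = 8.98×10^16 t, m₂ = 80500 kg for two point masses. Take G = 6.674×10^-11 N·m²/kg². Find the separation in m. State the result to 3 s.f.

From Newton's law of gravitation: r = √(G·m₁m₂/F).
F = 3860 lbf = 17170 N; m₁ = 8.98×10^16 t = 8.980×10^19 kg; m₂ = 80500 kg; G = 6.674×10^-11 N·m²/kg².
r = 1.676×10^5 m

1.68×10^5 m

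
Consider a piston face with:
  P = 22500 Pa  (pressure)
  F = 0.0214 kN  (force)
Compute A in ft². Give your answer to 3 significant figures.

0.0102 ft²

Rearranging P = F/A for A: A = F/P.
P = 22500 Pa; F = 0.0214 kN = 21.40 N.
A = 9.511×10^-4 m²
9.511×10^-4 m² × (1 ft² / 0.09290 m²) = 0.01024 ft²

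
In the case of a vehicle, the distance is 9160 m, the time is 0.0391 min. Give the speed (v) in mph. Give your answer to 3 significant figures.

8730 mph

Directly: v = d/t.
d = 9160 m; t = 0.0391 min = 2.346 s.
v = 3905 m/s
3905 m/s × (1 mph / 0.4470 m/s) = 8734 mph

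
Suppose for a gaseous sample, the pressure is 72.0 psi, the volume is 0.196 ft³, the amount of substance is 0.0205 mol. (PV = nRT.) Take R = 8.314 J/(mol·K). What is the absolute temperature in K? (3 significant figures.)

Solving PV = nRT for T: T = PV/(nR).
P = 72.0 psi = 4.964×10^5 Pa; V = 0.196 ft³ = 0.005550 m³; n = 0.0205 mol; R = 8.314 J/(mol·K).
T = 16165 K

16200 K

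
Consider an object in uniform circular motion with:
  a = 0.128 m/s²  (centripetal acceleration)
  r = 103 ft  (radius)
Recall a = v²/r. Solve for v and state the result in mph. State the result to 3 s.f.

Rearranging a = v²/r for v: v = √(a·r).
a = 0.128 m/s²; r = 103 ft = 31.39 m.
v = 2.005 m/s
2.005 m/s × (1 mph / 0.4470 m/s) = 4.484 mph

4.48 mph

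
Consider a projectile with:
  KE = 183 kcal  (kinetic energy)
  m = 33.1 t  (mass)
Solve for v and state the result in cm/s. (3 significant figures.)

680 cm/s

Solving KE = ½mv² for v: v = √(2·KE/m).
KE = 183 kcal = 7.657×10^5 J; m = 33.1 t = 33100 kg.
v = 6.802 m/s
6.802 m/s × (1 cm/s / 0.01000 m/s) = 680.2 cm/s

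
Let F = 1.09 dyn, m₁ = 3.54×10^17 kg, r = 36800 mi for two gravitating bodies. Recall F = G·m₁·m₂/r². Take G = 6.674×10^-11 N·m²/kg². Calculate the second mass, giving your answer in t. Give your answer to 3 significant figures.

1.62 t

From Newton's law of gravitation: m₂ = F·r²/(G·m₁).
F = 1.09 dyn = 1.090×10^-5 N; m₁ = 3.54×10^17 kg; r = 36800 mi = 5.922×10^7 m; G = 6.674×10^-11 N·m²/kg².
m₂ = 1618 kg
1618 kg × (1 t / 1000 kg) = 1.618 t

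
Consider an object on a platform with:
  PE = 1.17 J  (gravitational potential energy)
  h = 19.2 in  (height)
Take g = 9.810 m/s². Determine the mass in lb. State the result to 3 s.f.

0.539 lb

Rearranging: m = PE/(g·h).
PE = 1.17 J; h = 19.2 in = 0.4877 m; g = 9.810 m/s².
m = 0.2446 kg
0.2446 kg × (1 lb / 0.4536 kg) = 0.5392 lb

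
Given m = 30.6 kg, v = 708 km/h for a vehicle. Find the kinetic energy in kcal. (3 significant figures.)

KE is given directly by: KE = ½mv².
m = 30.6 kg; v = 708 km/h = 196.7 m/s.
KE = 5.918×10^5 J
5.918×10^5 J × (1 kcal / 4184 J) = 141.4 kcal

141 kcal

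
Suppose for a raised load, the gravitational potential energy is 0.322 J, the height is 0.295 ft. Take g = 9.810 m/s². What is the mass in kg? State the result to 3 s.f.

0.365 kg

Solving PE = m·g·h for m: m = PE/(g·h).
PE = 0.322 J; h = 0.295 ft = 0.08992 m; g = 9.810 m/s².
m = 0.3650 kg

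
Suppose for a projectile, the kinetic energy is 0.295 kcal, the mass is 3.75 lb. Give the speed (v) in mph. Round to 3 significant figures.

Rearranging KE = ½mv² for v: v = √(2·KE/m).
KE = 0.295 kcal = 1234 J; m = 3.75 lb = 1.701 kg.
v = 38.10 m/s
38.10 m/s × (1 mph / 0.4470 m/s) = 85.22 mph

85.2 mph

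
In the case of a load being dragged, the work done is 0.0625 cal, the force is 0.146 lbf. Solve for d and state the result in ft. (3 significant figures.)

1.32 ft

Solving W = F·d for d: d = W/F.
W = 0.0625 cal = 0.2615 J; F = 0.146 lbf = 0.6494 N.
d = 0.4027 m
0.4027 m × (1 ft / 0.3048 m) = 1.321 ft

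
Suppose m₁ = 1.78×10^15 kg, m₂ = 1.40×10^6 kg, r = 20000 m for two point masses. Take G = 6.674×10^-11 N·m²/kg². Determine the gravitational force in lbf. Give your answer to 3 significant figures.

93.5 lbf

From Newton's law of gravitation: F = Gm₁m₂/r².
m₁ = 1.78×10^15 kg; m₂ = 1.40×10^6 kg; r = 20000 m; G = 6.674×10^-11 N·m²/kg².
F = 415.8 N
415.8 N × (1 lbf / 4.448 N) = 93.47 lbf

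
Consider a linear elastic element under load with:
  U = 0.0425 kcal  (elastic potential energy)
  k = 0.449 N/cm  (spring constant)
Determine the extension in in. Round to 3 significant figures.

Rearranging: x = √(2U/k).
U = 0.0425 kcal = 177.8 J; k = 0.449 N/cm = 44.90 N/m.
x = 2.814 m
2.814 m × (1 in / 0.02540 m) = 110.8 in

111 in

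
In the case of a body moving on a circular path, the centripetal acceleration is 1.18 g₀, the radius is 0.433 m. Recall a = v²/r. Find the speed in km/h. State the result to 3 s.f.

Solving a = v²/r for v: v = √(a·r).
a = 1.18 g₀ = 11.57 m/s²; r = 0.433 m.
v = 2.238 m/s
2.238 m/s × (1 km/h / 0.2778 m/s) = 8.058 km/h

8.06 km/h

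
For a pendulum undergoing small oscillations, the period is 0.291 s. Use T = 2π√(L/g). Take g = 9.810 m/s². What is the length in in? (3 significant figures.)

0.828 in

Solving T = 2π√(L/g) for L: L = g·(T/2π)².
T = 0.291 s; g = 9.810 m/s².
L = 0.02104 m
0.02104 m × (1 in / 0.02540 m) = 0.8284 in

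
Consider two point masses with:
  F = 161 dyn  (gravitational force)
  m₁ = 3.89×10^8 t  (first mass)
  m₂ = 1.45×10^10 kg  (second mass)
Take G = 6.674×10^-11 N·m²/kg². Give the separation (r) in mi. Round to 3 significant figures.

9500 mi

From Newton's law of gravitation: r = √(G·m₁m₂/F).
F = 161 dyn = 0.001610 N; m₁ = 3.89×10^8 t = 3.890×10^11 kg; m₂ = 1.45×10^10 kg; G = 6.674×10^-11 N·m²/kg².
r = 1.529×10^7 m
1.529×10^7 m × (1 mi / 1609 m) = 9501 mi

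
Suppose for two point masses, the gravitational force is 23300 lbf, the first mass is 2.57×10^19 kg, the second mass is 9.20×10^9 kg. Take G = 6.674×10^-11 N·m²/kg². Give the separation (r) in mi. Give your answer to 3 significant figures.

From Newton's law of gravitation: r = √(G·m₁m₂/F).
F = 23300 lbf = 1.036×10^5 N; m₁ = 2.57×10^19 kg; m₂ = 9.20×10^9 kg; G = 6.674×10^-11 N·m²/kg².
r = 1.234×10^7 m
1.234×10^7 m × (1 mi / 1609 m) = 7667 mi

7670 mi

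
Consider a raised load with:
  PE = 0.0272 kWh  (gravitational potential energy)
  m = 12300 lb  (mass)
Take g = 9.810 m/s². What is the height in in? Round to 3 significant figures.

Rearranging PE = m·g·h for h: h = PE/(m·g).
PE = 0.0272 kWh = 97920 J; m = 12300 lb = 5579 kg; g = 9.810 m/s².
h = 1.789 m
1.789 m × (1 in / 0.02540 m) = 70.44 in

70.4 in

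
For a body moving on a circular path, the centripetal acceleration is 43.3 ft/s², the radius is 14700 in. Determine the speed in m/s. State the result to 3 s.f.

70.2 m/s

Solving a = v²/r for v: v = √(a·r).
a = 43.3 ft/s² = 13.20 m/s²; r = 14700 in = 373.4 m.
v = 70.20 m/s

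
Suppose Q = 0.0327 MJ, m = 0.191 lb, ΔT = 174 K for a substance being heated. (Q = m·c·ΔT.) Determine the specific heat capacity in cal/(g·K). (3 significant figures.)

Solving Q = m·c·ΔT for c: c = Q/(m·ΔT).
Q = 0.0327 MJ = 32700 J; m = 0.191 lb = 0.08664 kg; ΔT = 174 K.
c = 2169 J/(kg·K)
2169 J/(kg·K) × (1 cal/(g·K) / 4184 J/(kg·K)) = 0.5185 cal/(g·K)

0.518 cal/(g·K)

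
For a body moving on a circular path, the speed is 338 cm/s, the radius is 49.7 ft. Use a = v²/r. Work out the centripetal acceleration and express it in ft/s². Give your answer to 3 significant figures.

2.47 ft/s²

Directly: a = v²/r.
v = 338 cm/s = 3.380 m/s; r = 49.7 ft = 15.15 m.
a = 0.7542 m/s²
0.7542 m/s² × (1 ft/s² / 0.3048 m/s²) = 2.474 ft/s²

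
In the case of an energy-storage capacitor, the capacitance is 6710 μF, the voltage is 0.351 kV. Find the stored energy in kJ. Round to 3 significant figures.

E is given directly by: E = ½CV².
C = 6710 μF = 0.006710 F; V = 0.351 kV = 351.0 V.
E = 413.3 J  (the unit combination reduces to kg·m²/s² = J)
413.3 J × (1 kJ / 1000 J) = 0.4133 kJ

0.413 kJ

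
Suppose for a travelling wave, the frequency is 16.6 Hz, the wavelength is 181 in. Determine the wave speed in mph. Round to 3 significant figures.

171 mph

v is given directly by: v = fλ.
f = 16.6 Hz; λ = 181 in = 4.597 m.
v = 76.32 m/s
76.32 m/s × (1 mph / 0.4470 m/s) = 170.7 mph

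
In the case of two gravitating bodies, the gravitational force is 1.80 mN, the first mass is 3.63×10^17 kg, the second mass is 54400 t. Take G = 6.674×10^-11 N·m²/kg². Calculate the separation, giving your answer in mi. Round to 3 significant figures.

Solving F = G·m₁·m₂/r² for r: r = √(G·m₁m₂/F).
F = 1.80 mN = 0.001800 N; m₁ = 3.63×10^17 kg; m₂ = 54400 t = 5.440×10^7 kg; G = 6.674×10^-11 N·m²/kg².
r = 8.557×10^8 m
8.557×10^8 m × (1 mi / 1609 m) = 5.317×10^5 mi

5.32×10^5 mi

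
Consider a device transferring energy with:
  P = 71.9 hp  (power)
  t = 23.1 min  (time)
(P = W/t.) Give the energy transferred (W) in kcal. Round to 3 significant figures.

17800 kcal

Rearranging P = W/t for W: W = P·t.
P = 71.9 hp = 53616 W; t = 23.1 min = 1386 s.
W = 7.431×10^7 J
7.431×10^7 J × (1 kcal / 4184 J) = 17761 kcal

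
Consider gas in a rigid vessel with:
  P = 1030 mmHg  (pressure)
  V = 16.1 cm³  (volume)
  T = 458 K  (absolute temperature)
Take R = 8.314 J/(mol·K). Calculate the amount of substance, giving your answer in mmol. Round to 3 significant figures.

From the ideal-gas law: n = PV/(RT).
P = 1030 mmHg = 1.373×10^5 Pa; V = 16.1 cm³ = 1.610×10^-5 m³; T = 458 K; R = 8.314 J/(mol·K).
n = 5.806×10^-4 mol
5.806×10^-4 mol × (1 mmol / 0.001000 mol) = 0.5806 mmol

0.581 mmol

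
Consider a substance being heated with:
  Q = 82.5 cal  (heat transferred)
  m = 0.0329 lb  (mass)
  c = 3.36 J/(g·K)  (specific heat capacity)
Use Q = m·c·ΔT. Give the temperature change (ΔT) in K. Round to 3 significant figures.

Solving Q = m·c·ΔT for ΔT: ΔT = Q/(m·c).
Q = 82.5 cal = 345.2 J; m = 0.0329 lb = 0.01492 kg; c = 3.36 J/(g·K) = 3360 J/(kg·K).
ΔT = 6.884 K

6.88 K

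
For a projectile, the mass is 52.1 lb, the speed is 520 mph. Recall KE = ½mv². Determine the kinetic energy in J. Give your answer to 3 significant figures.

6.39×10^5 J

KE is given directly by: KE = ½mv².
m = 52.1 lb = 23.63 kg; v = 520 mph = 232.5 m/s.
KE = 6.385×10^5 J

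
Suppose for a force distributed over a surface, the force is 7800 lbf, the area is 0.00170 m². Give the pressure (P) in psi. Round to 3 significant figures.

2960 psi

Directly: P = F/A.
F = 7800 lbf = 34696 N; A = 0.00170 m².
P = 2.041×10^7 Pa
2.041×10^7 Pa × (1 psi / 6895 Pa) = 2960 psi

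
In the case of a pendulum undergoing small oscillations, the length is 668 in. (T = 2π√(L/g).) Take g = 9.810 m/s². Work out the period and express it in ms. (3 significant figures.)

Directly: T = 2π√(L/g).
L = 668 in = 16.97 m; g = 9.810 m/s².
T = 8.263 s
8.263 s × (1 ms / 0.001000 s) = 8263 ms

8260 ms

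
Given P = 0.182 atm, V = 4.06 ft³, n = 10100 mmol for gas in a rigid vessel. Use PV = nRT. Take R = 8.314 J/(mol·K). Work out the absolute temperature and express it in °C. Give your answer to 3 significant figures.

Solving PV = nRT for T: T = PV/(nR).
P = 0.182 atm = 18441 Pa; V = 4.06 ft³ = 0.1150 m³; n = 10100 mmol = 10.10 mol; R = 8.314 J/(mol·K).
T = 25.25 K
25.25 K − 273.15 = -247.9 °C

-248 °C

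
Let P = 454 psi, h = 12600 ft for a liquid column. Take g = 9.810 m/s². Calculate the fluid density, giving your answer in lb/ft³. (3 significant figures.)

Rearranging: ρ = P/(g·h).
P = 454 psi = 3.130×10^6 Pa; h = 12600 ft = 3840 m; g = 9.810 m/s².
ρ = 83.08 kg/m³
83.08 kg/m³ × (1 lb/ft³ / 16.02 kg/m³) = 5.187 lb/ft³

5.19 lb/ft³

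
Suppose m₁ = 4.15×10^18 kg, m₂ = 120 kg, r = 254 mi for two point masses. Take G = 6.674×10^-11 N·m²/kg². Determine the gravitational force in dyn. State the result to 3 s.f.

F is given directly by: F = Gm₁m₂/r².
m₁ = 4.15×10^18 kg; m₂ = 120 kg; r = 254 mi = 4.088×10^5 m; G = 6.674×10^-11 N·m²/kg².
F = 0.1989 N
0.1989 N × (1 dyn / 1.000×10^-5 N) = 19891 dyn

19900 dyn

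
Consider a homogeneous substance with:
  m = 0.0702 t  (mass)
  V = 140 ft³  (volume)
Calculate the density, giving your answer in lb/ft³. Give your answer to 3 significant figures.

Directly: ρ = m/V.
m = 0.0702 t = 70.20 kg; V = 140 ft³ = 3.964 m³.
ρ = 17.71 kg/m³
17.71 kg/m³ × (1 lb/ft³ / 16.02 kg/m³) = 1.105 lb/ft³

1.11 lb/ft³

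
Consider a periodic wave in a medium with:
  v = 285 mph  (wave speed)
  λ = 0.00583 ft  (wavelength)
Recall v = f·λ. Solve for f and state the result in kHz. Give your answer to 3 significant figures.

Solving v = f·λ for f: f = v/λ.
v = 285 mph = 127.4 m/s; λ = 0.00583 ft = 0.001777 m.
f = 71698 Hz
71698 Hz × (1 kHz / 1000 Hz) = 71.70 kHz

71.7 kHz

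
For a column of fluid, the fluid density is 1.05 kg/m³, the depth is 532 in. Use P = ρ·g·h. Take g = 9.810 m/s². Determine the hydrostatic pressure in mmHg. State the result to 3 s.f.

Directly: P = ρgh.
ρ = 1.05 kg/m³; h = 532 in = 13.51 m; g = 9.810 m/s².
P = 139.2 Pa
139.2 Pa × (1 mmHg / 133.3 Pa) = 1.044 mmHg

1.04 mmHg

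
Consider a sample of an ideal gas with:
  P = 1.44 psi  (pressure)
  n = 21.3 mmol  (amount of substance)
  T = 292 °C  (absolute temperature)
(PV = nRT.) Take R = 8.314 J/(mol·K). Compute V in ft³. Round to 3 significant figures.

0.356 ft³

Rearranging PV = nRT for V: V = nRT/P.
P = 1.44 psi = 9928 Pa; n = 21.3 mmol = 0.02130 mol; T = 292 °C = 565.1 K; R = 8.314 J/(mol·K).
V = 0.01008 m³
0.01008 m³ × (1 ft³ / 0.02832 m³) = 0.3560 ft³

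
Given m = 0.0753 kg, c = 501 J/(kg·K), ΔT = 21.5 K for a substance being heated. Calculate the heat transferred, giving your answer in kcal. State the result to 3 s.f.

Directly: Q = mcΔT.
m = 0.0753 kg; c = 501 J/(kg·K); ΔT = 21.5 K.
Q = 811.1 J  (the unit combination reduces to kg·m²/s² = J)
811.1 J × (1 kcal / 4184 J) = 0.1939 kcal

0.194 kcal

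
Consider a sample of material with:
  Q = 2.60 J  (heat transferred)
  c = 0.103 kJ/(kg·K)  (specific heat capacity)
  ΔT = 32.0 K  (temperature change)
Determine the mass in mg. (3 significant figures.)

Rearranging: m = Q/(c·ΔT).
Q = 2.60 J; c = 0.103 kJ/(kg·K) = 103.0 J/(kg·K); ΔT = 32.0 K.
m = 7.888×10^-4 kg
7.888×10^-4 kg × (1 mg / 1.000×10^-6 kg) = 788.8 mg

789 mg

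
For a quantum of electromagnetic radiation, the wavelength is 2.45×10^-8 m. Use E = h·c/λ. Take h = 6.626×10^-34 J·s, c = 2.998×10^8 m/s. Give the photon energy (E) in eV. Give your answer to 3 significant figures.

Directly: E = hc/λ.
λ = 2.45×10^-8 m; h = 6.626×10^-34 J·s; c = 2.998×10^8 m/s.
E = 8.108×10^-18 J
8.108×10^-18 J × (1 eV / 1.602×10^-19 J) = 50.61 eV

50.6 eV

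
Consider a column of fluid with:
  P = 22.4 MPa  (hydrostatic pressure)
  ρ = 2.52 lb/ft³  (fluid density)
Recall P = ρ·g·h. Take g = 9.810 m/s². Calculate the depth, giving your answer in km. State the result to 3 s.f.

56.6 km

Rearranging: h = P/(ρ·g).
P = 22.4 MPa = 2.240×10^7 Pa; ρ = 2.52 lb/ft³ = 40.37 kg/m³; g = 9.810 m/s².
h = 56566 m
56566 m × (1 km / 1000 m) = 56.57 km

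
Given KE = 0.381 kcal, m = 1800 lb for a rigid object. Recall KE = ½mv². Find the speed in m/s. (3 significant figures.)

Rearranging: v = √(2·KE/m).
KE = 0.381 kcal = 1594 J; m = 1800 lb = 816.5 kg.
v = 1.976 m/s

1.98 m/s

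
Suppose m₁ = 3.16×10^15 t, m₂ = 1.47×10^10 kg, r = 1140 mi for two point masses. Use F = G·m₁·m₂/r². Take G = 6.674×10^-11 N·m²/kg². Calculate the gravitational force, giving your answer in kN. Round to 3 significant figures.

Directly: F = Gm₁m₂/r².
m₁ = 3.16×10^15 t = 3.160×10^18 kg; m₂ = 1.47×10^10 kg; r = 1140 mi = 1.835×10^6 m; G = 6.674×10^-11 N·m²/kg².
F = 9.210×10^5 N
9.210×10^5 N × (1 kN / 1000 N) = 921.0 kN

921 kN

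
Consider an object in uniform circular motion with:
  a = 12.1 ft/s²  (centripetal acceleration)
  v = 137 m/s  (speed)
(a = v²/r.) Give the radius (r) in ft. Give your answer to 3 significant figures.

Solving a = v²/r for r: r = v²/a.
a = 12.1 ft/s² = 3.688 m/s²; v = 137 m/s.
r = 5089 m
5089 m × (1 ft / 0.3048 m) = 16697 ft

16700 ft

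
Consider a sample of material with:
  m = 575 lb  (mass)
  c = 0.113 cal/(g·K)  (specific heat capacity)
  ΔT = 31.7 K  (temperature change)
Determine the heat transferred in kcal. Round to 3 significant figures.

934 kcal

Directly: Q = mcΔT.
m = 575 lb = 260.8 kg; c = 0.113 cal/(g·K) = 472.8 J/(kg·K); ΔT = 31.7 K.
Q = 3.909×10^6 J  (the unit combination reduces to kg·m²/s² = J)
3.909×10^6 J × (1 kcal / 4184 J) = 934.3 kcal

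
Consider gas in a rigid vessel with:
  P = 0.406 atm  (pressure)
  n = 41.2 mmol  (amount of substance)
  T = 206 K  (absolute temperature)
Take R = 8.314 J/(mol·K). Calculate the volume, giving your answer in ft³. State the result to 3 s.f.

From the ideal-gas law: V = nRT/P.
P = 0.406 atm = 41138 Pa; n = 41.2 mmol = 0.04120 mol; T = 206 K; R = 8.314 J/(mol·K).
V = 0.001715 m³
0.001715 m³ × (1 ft³ / 0.02832 m³) = 0.06057 ft³

0.0606 ft³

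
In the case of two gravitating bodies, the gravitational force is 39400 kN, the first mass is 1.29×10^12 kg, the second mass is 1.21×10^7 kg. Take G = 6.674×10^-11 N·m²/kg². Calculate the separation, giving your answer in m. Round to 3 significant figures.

From Newton's law of gravitation: r = √(G·m₁m₂/F).
F = 39400 kN = 3.940×10^7 N; m₁ = 1.29×10^12 kg; m₂ = 1.21×10^7 kg; G = 6.674×10^-11 N·m²/kg².
r = 5.142 m

5.14 m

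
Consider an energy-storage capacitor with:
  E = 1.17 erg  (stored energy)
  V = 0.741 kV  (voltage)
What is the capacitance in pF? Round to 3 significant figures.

0.426 pF

Solving E = ½C·V² for C: C = 2E/V².
E = 1.17 erg = 1.170×10^-7 J; V = 0.741 kV = 741.0 V.
C = 4.262×10^-13 F
4.262×10^-13 F × (1 pF / 1.000×10^-12 F) = 0.4262 pF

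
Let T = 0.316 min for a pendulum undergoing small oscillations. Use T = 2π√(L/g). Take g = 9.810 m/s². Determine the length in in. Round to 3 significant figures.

Rearranging: L = g·(T/2π)².
T = 0.316 min = 18.96 s; g = 9.810 m/s².
L = 89.33 m
89.33 m × (1 in / 0.02540 m) = 3517 in

3520 in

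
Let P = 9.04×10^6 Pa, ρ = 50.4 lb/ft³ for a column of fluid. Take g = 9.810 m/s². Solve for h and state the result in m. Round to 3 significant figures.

1140 m

Solving P = ρ·g·h for h: h = P/(ρ·g).
P = 9.04×10^6 Pa; ρ = 50.4 lb/ft³ = 807.3 kg/m³; g = 9.810 m/s².
h = 1141 m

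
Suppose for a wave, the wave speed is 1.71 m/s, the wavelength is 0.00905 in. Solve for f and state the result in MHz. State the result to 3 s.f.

Solving v = f·λ for f: f = v/λ.
v = 1.71 m/s; λ = 0.00905 in = 2.299×10^-4 m.
f = 7439 Hz
7439 Hz × (1 MHz / 1.000×10^6 Hz) = 0.007439 MHz

0.00744 MHz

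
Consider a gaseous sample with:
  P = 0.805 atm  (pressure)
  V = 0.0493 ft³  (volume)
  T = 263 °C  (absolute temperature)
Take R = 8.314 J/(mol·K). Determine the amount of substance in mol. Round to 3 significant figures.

Rearranging: n = PV/(RT).
P = 0.805 atm = 81567 Pa; V = 0.0493 ft³ = 0.001396 m³; T = 263 °C = 536.1 K; R = 8.314 J/(mol·K).
n = 0.02555 mol

0.0255 mol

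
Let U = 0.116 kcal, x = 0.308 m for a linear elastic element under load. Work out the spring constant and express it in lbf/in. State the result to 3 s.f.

Rearranging: k = 2U/x².
U = 0.116 kcal = 485.3 J; x = 0.308 m.
k = 10232 N/m
10232 N/m × (1 lbf/in / 175.1 N/m) = 58.43 lbf/in

58.4 lbf/in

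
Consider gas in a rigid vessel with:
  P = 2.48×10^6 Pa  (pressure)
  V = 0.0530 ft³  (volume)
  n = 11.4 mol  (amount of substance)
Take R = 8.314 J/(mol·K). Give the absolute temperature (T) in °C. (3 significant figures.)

-234 °C

Rearranging PV = nRT for T: T = PV/(nR).
P = 2.48×10^6 Pa; V = 0.0530 ft³ = 0.001501 m³; n = 11.4 mol; R = 8.314 J/(mol·K).
T = 39.27 K
39.27 K − 273.15 = -233.9 °C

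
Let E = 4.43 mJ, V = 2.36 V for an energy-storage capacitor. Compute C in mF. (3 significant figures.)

1.59 mF

Rearranging: C = 2E/V².
E = 4.43 mJ = 0.004430 J; V = 2.36 V.
C = 0.001591 F
0.001591 F × (1 mF / 0.001000 F) = 1.591 mF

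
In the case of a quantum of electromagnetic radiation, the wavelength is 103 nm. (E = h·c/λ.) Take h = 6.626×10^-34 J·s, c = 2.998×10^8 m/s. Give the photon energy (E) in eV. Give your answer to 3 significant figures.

E is given directly by: E = hc/λ.
λ = 103 nm = 1.030×10^-7 m; h = 6.626×10^-34 J·s; c = 2.998×10^8 m/s.
E = 1.929×10^-18 J  (the unit combination reduces to kg·m²/s² = J)
1.929×10^-18 J × (1 eV / 1.602×10^-19 J) = 12.04 eV

12.0 eV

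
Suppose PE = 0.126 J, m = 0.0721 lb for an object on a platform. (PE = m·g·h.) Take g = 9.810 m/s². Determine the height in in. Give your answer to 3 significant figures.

Solving PE = m·g·h for h: h = PE/(m·g).
PE = 0.126 J; m = 0.0721 lb = 0.03270 kg; g = 9.810 m/s².
h = 0.3927 m
0.3927 m × (1 in / 0.02540 m) = 15.46 in

15.5 in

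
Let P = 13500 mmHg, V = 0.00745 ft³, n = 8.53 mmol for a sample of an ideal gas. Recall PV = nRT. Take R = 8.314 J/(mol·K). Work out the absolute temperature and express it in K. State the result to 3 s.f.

5350 K

Rearranging: T = PV/(nR).
P = 13500 mmHg = 1.800×10^6 Pa; V = 0.00745 ft³ = 2.110×10^-4 m³; n = 8.53 mmol = 0.008530 mol; R = 8.314 J/(mol·K).
T = 5354 K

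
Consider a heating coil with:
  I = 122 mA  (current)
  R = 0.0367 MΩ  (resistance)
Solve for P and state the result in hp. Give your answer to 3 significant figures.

0.733 hp

P is given directly by: P = I²R.
I = 122 mA = 0.1220 A; R = 0.0367 MΩ = 36700 Ω.
P = 546.2 W
546.2 W × (1 hp / 745.7 W) = 0.7325 hp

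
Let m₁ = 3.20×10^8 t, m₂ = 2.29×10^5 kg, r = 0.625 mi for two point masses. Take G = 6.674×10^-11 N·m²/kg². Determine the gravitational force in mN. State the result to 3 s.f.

F is given directly by: F = Gm₁m₂/r².
m₁ = 3.20×10^8 t = 3.200×10^11 kg; m₂ = 2.29×10^5 kg; r = 0.625 mi = 1006 m; G = 6.674×10^-11 N·m²/kg².
F = 4.834 N
4.834 N × (1 mN / 0.001000 N) = 4834 mN

4830 mN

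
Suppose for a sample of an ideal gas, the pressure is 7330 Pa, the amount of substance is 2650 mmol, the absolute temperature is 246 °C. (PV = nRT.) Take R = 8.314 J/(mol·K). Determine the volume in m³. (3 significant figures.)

From the ideal-gas law: V = nRT/P.
P = 7330 Pa; n = 2650 mmol = 2.650 mol; T = 246 °C = 519.1 K; R = 8.314 J/(mol·K).
V = 1.560 m³

1.56 m³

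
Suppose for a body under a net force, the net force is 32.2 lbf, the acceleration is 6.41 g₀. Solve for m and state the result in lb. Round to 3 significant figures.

Rearranging F = m·a for m: m = F/a.
F = 32.2 lbf = 143.2 N; a = 6.41 g₀ = 62.86 m/s².
m = 2.279 kg
2.279 kg × (1 lb / 0.4536 kg) = 5.023 lb

5.02 lb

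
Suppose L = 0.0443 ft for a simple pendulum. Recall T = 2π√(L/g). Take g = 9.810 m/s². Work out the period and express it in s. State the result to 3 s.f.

0.233 s

Directly: T = 2π√(L/g).
L = 0.0443 ft = 0.01350 m; g = 9.810 m/s².
T = 0.2331 s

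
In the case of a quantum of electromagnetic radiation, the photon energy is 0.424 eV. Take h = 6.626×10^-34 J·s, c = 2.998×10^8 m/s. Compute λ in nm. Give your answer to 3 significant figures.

Rearranging E = h·c/λ for λ: λ = hc/E.
E = 0.424 eV = 6.793×10^-20 J; h = 6.626×10^-34 J·s; c = 2.998×10^8 m/s.
λ = 2.924×10^-6 m
2.924×10^-6 m × (1 nm / 1.000×10^-9 m) = 2924 nm

2920 nm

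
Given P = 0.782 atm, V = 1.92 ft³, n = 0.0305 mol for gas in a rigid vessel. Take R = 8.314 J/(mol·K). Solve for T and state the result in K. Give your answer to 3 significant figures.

17000 K

From the ideal-gas law: T = PV/(nR).
P = 0.782 atm = 79236 Pa; V = 1.92 ft³ = 0.05437 m³; n = 0.0305 mol; R = 8.314 J/(mol·K).
T = 16989 K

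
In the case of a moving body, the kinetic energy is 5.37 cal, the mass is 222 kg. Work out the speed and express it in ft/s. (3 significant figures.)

Rearranging: v = √(2·KE/m).
KE = 5.37 cal = 22.47 J; m = 222 kg.
v = 0.4499 m/s
0.4499 m/s × (1 ft/s / 0.3048 m/s) = 1.476 ft/s

1.48 ft/s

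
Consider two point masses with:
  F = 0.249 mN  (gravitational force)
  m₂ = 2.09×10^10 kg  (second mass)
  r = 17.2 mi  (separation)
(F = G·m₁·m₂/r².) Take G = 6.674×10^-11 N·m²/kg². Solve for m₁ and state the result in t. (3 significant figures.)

137 t

Rearranging F = G·m₁·m₂/r² for m₁: m₁ = F·r²/(G·m₂).
F = 0.249 mN = 2.490×10^-4 N; m₂ = 2.09×10^10 kg; r = 17.2 mi = 27681 m; G = 6.674×10^-11 N·m²/kg².
m₁ = 1.368×10^5 kg
1.368×10^5 kg × (1 t / 1000 kg) = 136.8 t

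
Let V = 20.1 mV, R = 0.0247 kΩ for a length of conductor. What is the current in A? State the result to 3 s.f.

8.14×10^-4 A

Rearranging V = I·R for I: I = V/R.
V = 20.1 mV = 0.02010 V; R = 0.0247 kΩ = 24.70 Ω.
I = 8.138×10^-4 A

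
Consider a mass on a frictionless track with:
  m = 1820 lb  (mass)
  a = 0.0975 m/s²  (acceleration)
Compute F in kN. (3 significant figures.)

0.0805 kN

From Newton's second law: F = m·a.
m = 1820 lb = 825.5 kg; a = 0.0975 m/s².
F = 80.49 N  (the unit combination reduces to kg·m/s² = N)
80.49 N × (1 kN / 1000 N) = 0.08049 kN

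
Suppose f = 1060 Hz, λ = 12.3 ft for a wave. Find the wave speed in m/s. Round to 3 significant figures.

Directly: v = fλ.
f = 1060 Hz; λ = 12.3 ft = 3.749 m.
v = 3974 m/s

3970 m/s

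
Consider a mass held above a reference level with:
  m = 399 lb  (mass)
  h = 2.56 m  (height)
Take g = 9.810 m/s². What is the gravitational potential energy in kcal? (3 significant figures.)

1.09 kcal

Directly: PE = mgh.
m = 399 lb = 181.0 kg; h = 2.56 m; g = 9.810 m/s².
PE = 4545 J  (the unit combination reduces to kg·m²/s² = J)
4545 J × (1 kcal / 4184 J) = 1.086 kcal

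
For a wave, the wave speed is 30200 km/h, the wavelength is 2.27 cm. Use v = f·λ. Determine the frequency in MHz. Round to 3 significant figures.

Rearranging v = f·λ for f: f = v/λ.
v = 30200 km/h = 8389 m/s; λ = 2.27 cm = 0.02270 m.
f = 3.696×10^5 Hz
3.696×10^5 Hz × (1 MHz / 1.000×10^6 Hz) = 0.3696 MHz

0.370 MHz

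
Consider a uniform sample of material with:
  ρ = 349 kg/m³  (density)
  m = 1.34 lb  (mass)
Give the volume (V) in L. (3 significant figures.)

Rearranging ρ = m/V for V: V = m/ρ.
ρ = 349 kg/m³; m = 1.34 lb = 0.6078 kg.
V = 0.001742 m³
0.001742 m³ × (1 L / 0.001000 m³) = 1.742 L

1.74 L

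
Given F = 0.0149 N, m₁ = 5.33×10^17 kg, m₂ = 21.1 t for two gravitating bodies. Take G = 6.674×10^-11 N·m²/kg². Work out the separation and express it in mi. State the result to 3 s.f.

Solving F = G·m₁·m₂/r² for r: r = √(G·m₁m₂/F).
F = 0.0149 N; m₁ = 5.33×10^17 kg; m₂ = 21.1 t = 21100 kg; G = 6.674×10^-11 N·m²/kg².
r = 7.097×10^6 m
7.097×10^6 m × (1 mi / 1609 m) = 4410 mi

4410 mi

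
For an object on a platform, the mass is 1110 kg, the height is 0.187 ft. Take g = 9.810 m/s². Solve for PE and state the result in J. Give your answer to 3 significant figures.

621 J

Directly: PE = mgh.
m = 1110 kg; h = 0.187 ft = 0.05700 m; g = 9.810 m/s².
PE = 620.7 J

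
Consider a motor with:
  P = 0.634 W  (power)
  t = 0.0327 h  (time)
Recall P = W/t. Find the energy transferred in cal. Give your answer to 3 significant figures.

Solving P = W/t for W: W = P·t.
P = 0.634 W; t = 0.0327 h = 117.7 s.
W = 74.63 J  (the unit combination reduces to kg·m²/s² = J)
74.63 J × (1 cal / 4.184 J) = 17.84 cal

17.8 cal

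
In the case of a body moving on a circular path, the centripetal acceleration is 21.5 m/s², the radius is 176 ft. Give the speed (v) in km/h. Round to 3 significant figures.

122 km/h

Solving a = v²/r for v: v = √(a·r).
a = 21.5 m/s²; r = 176 ft = 53.64 m.
v = 33.96 m/s
33.96 m/s × (1 km/h / 0.2778 m/s) = 122.3 km/h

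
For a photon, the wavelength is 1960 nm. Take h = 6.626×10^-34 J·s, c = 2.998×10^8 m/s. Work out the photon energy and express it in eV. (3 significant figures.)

E is given directly by: E = hc/λ.
λ = 1960 nm = 1.960×10^-6 m; h = 6.626×10^-34 J·s; c = 2.998×10^8 m/s.
E = 1.014×10^-19 J  (the unit combination reduces to kg·m²/s² = J)
1.014×10^-19 J × (1 eV / 1.602×10^-19 J) = 0.6326 eV

0.633 eV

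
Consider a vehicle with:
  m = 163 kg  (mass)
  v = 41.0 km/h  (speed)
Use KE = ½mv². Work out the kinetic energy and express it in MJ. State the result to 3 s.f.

Directly: KE = ½mv².
m = 163 kg; v = 41.0 km/h = 11.39 m/s.
KE = 10571 J
10571 J × (1 MJ / 1.000×10^6 J) = 0.01057 MJ

0.0106 MJ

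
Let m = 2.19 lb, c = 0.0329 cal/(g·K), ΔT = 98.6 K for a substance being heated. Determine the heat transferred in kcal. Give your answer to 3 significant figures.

Directly: Q = mcΔT.
m = 2.19 lb = 0.9934 kg; c = 0.0329 cal/(g·K) = 137.7 J/(kg·K); ΔT = 98.6 K.
Q = 13483 J  (the unit combination reduces to kg·m²/s² = J)
13483 J × (1 kcal / 4184 J) = 3.222 kcal

3.22 kcal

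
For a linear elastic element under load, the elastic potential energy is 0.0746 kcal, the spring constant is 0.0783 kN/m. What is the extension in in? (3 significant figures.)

Solving U = ½k·x² for x: x = √(2U/k).
U = 0.0746 kcal = 312.1 J; k = 0.0783 kN/m = 78.30 N/m.
x = 2.824 m
2.824 m × (1 in / 0.02540 m) = 111.2 in

111 in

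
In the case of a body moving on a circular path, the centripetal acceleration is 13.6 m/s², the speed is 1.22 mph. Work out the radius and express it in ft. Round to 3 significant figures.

0.0718 ft

Solving a = v²/r for r: r = v²/a.
a = 13.6 m/s²; v = 1.22 mph = 0.5454 m/s.
r = 0.02187 m
0.02187 m × (1 ft / 0.3048 m) = 0.07176 ft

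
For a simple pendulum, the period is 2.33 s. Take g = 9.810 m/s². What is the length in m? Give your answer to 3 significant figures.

1.35 m

Rearranging: L = g·(T/2π)².
T = 2.33 s; g = 9.810 m/s².
L = 1.349 m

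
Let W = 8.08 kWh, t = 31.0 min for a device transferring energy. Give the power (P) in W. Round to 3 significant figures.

P is given directly by: P = W/t.
W = 8.08 kWh = 2.909×10^7 J; t = 31.0 min = 1860 s.
P = 15639 W  (the unit combination reduces to kg·m²/s³ = W)

15600 W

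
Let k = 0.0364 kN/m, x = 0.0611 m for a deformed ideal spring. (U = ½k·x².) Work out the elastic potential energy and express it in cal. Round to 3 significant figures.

0.0162 cal

U is given directly by: U = ½kx².
k = 0.0364 kN/m = 36.40 N/m; x = 0.0611 m.
U = 0.06794 J
0.06794 J × (1 cal / 4.184 J) = 0.01624 cal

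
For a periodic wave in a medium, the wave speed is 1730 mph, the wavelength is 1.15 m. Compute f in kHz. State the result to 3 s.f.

0.673 kHz

Solving v = f·λ for f: f = v/λ.
v = 1730 mph = 773.4 m/s; λ = 1.15 m.
f = 672.5 Hz
672.5 Hz × (1 kHz / 1000 Hz) = 0.6725 kHz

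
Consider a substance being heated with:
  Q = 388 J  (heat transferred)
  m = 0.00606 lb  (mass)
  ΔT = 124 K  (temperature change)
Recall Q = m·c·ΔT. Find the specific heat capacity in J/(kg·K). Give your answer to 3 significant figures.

Rearranging: c = Q/(m·ΔT).
Q = 388 J; m = 0.00606 lb = 0.002749 kg; ΔT = 124 K.
c = 1138 J/(kg·K)

1140 J/(kg·K)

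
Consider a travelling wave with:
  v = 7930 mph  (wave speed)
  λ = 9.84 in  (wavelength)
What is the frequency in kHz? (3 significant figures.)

Rearranging: f = v/λ.
v = 7930 mph = 3545 m/s; λ = 9.84 in = 0.2499 m.
f = 14184 Hz
14184 Hz × (1 kHz / 1000 Hz) = 14.18 kHz

14.2 kHz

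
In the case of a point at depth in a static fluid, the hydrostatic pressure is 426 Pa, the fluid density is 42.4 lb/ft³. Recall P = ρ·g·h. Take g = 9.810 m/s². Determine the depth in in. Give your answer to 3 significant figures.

Solving P = ρ·g·h for h: h = P/(ρ·g).
P = 426 Pa; ρ = 42.4 lb/ft³ = 679.2 kg/m³; g = 9.810 m/s².
h = 0.06394 m
0.06394 m × (1 in / 0.02540 m) = 2.517 in

2.52 in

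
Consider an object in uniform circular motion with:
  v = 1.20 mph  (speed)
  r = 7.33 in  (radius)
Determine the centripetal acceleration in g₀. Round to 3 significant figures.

0.158 g₀

Directly: a = v²/r.
v = 1.20 mph = 0.5364 m/s; r = 7.33 in = 0.1862 m.
a = 1.546 m/s²
1.546 m/s² × (1 g₀ / 9.807 m/s²) = 0.1576 g₀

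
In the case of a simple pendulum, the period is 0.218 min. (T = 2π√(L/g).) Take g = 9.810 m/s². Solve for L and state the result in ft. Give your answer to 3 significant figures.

Solving T = 2π√(L/g) for L: L = g·(T/2π)².
T = 0.218 min = 13.08 s; g = 9.810 m/s².
L = 42.51 m
42.51 m × (1 ft / 0.3048 m) = 139.5 ft

139 ft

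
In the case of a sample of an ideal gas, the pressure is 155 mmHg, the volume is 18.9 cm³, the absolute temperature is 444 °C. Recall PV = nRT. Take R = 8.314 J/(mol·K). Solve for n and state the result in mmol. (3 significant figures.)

0.0655 mmol

From the ideal-gas law: n = PV/(RT).
P = 155 mmHg = 20665 Pa; V = 18.9 cm³ = 1.890×10^-5 m³; T = 444 °C = 717.1 K; R = 8.314 J/(mol·K).
n = 6.551×10^-5 mol
6.551×10^-5 mol × (1 mmol / 0.001000 mol) = 0.06551 mmol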